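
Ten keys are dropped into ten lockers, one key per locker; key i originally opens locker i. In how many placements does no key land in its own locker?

1334961

The number of derangements of 10 is !10 = Σ_{k=0}^{10} (-1)^k·10!/k!
= 10! - 10!/1! + 10!/2! - 10!/3! + 10!/4! - 10!/5! + 10!/6! - 10!/7! + 10!/8! - 10!/9! + 10!/10!
= 3628800 - 3628800 + 1814400 - 604800 + 151200 - 30240 + 5040 - 720 + 90 - 10 + 1
= 1334961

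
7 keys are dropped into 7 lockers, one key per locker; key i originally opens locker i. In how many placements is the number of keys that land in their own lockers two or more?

# with exactly i fixed is C(7,i)·!(7-i); sum over i=2..7:
  i=2: C(7,2)·!5 = 21·44 = 924
  i=3: C(7,3)·!4 = 35·9 = 315
  i=4: C(7,4)·!3 = 35·2 = 70
  i=5: C(7,5)·!2 = 21·1 = 21
  i=6: C(7,6)·!1 = 7·0 = 0
  i=7: C(7,7)·!0 = 1·1 = 1
Total = 1331.

1331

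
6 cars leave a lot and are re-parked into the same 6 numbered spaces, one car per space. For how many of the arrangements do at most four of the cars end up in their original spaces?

# with exactly i fixed is C(6,i)·!(6-i); sum over i=0..4:
  i=0: C(6,0)·!6 = 1·265 = 265
  i=1: C(6,1)·!5 = 6·44 = 264
  i=2: C(6,2)·!4 = 15·9 = 135
  i=3: C(6,3)·!3 = 20·2 = 40
  i=4: C(6,4)·!2 = 15·1 = 15
Total = 719.

719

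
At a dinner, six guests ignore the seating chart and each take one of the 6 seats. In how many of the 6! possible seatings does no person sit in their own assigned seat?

The subfactorial !6 = [6!/e] (nearest integer).
6! = 720, and 720/e ≈ 264.87, so !6 = 265.

265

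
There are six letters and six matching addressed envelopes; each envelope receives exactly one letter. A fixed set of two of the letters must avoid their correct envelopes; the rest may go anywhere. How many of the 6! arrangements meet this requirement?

504

Inclusion-exclusion on the 2 forbidden self-matches:
Σ_{j=0}^{2} (-1)^j C(2,j)(6-j)!
= C(2,0)·6! - C(2,1)·5! + C(2,2)·4!
= 720 - 240 + 24
= 504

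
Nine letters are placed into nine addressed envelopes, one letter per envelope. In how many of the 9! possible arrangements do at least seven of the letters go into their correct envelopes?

# with exactly i fixed is C(9,i)·!(9-i); sum over i=7..9:
  i=7: C(9,7)·!2 = 36·1 = 36
  i=8: C(9,8)·!1 = 9·0 = 0
  i=9: C(9,9)·!0 = 1·1 = 1
Total = 37.

37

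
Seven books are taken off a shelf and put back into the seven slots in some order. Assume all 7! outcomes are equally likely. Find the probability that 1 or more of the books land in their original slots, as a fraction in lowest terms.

Favorable outcomes: Σ_{i≥1} C(7,i)·!(7-i) = 7·265 + 21·44 + 35·9 + 35·2 + 21·1 + 7·0 + 1·1 = 3186.
Total outcomes: 7! = 5040.
Probability = 3186/5040 = 177/280.

177/280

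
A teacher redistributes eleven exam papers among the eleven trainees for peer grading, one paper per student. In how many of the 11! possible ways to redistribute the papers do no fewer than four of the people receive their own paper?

757934

# with exactly i fixed is C(11,i)·!(11-i); sum over i=4..11:
  i=4: C(11,4)·!7 = 330·1854 = 611820
  i=5: C(11,5)·!6 = 462·265 = 122430
  i=6: C(11,6)·!5 = 462·44 = 20328
  i=7: C(11,7)·!4 = 330·9 = 2970
  i=8: C(11,8)·!3 = 165·2 = 330
  i=9: C(11,9)·!2 = 55·1 = 55
  i=10: C(11,10)·!1 = 11·0 = 0
  i=11: C(11,11)·!0 = 1·1 = 1
Total = 757934.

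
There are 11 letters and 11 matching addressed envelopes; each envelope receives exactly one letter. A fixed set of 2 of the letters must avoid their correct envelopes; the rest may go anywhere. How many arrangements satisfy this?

33022080

Let A_j be the event that the j-th constrained one is fixed. By inclusion-exclusion over the 2 events:
Σ_{j=0}^{2} (-1)^j C(2,j)(11-j)!
= C(2,0)·11! - C(2,1)·10! + C(2,2)·9!
= 39916800 - 7257600 + 362880
= 33022080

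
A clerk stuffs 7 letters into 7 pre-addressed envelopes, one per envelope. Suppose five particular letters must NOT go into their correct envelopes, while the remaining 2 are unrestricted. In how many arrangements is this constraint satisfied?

2428

Inclusion-exclusion on the 5 forbidden self-matches:
Σ_{j=0}^{5} (-1)^j C(5,j)(7-j)!
= C(5,0)·7! - C(5,1)·6! + C(5,2)·5! - C(5,3)·4! + C(5,4)·3! - C(5,5)·2!
= 5040 - 3600 + 1200 - 240 + 30 - 2
= 2428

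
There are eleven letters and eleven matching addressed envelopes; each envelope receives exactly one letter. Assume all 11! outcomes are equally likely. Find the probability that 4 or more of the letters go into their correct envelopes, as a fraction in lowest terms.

Favorable outcomes: Σ_{i≥4} C(11,i)·!(11-i) = 330·1854 + 462·265 + 462·44 + 330·9 + 165·2 + 55·1 + 11·0 + 1·1 = 757934.
Total outcomes: 11! = 39916800.
Probability = 757934/39916800 = 378967/19958400.

378967/19958400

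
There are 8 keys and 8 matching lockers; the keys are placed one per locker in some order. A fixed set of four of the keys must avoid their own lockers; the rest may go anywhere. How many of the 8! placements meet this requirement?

24024

Inclusion-exclusion on the 4 forbidden self-matches:
Σ_{j=0}^{4} (-1)^j C(4,j)(8-j)!
= C(4,0)·8! - C(4,1)·7! + C(4,2)·6! - C(4,3)·5! + C(4,4)·4!
= 40320 - 20160 + 4320 - 480 + 24
= 24024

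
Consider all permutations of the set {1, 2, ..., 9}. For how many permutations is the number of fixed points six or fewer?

362843

Sum C(9,i)·!(9-i) for i = 0..6:
  i=0: C(9,0)·!9 = 1·133496 = 133496
  i=1: C(9,1)·!8 = 9·14833 = 133497
  i=2: C(9,2)·!7 = 36·1854 = 66744
  i=3: C(9,3)·!6 = 84·265 = 22260
  i=4: C(9,4)·!5 = 126·44 = 5544
  i=5: C(9,5)·!4 = 126·9 = 1134
  i=6: C(9,6)·!3 = 84·2 = 168
Total = 362843.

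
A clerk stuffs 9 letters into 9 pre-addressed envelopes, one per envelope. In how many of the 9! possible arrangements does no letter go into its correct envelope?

133496

!9 is the nearest integer to 9!/e.
9! = 362880, and 362880/e ≈ 133496.09, so !9 = 133496.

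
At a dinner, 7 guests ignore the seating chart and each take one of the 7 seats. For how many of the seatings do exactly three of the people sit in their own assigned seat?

Choose which 3 of the 7 are fixed: C(7,3) = 35.
The remaining 4 must be deranged: !4 = 9.
Total: 35 × 9 = 315.

315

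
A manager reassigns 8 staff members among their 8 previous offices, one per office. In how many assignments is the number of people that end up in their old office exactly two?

7420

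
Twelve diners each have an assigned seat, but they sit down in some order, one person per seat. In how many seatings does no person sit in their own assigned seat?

176214841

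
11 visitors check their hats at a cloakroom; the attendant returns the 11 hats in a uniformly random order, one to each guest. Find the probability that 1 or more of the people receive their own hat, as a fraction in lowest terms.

Favorable outcomes: Σ_{i≥1} C(11,i)·!(11-i) = 11·1334961 + 55·133496 + 165·14833 + 330·1854 + 462·265 + 462·44 + 330·9 + 165·2 + 55·1 + 11·0 + 1·1 = 25232230.
Total outcomes: 11! = 39916800.
Probability = 25232230/39916800 = 2523223/3991680.

2523223/3991680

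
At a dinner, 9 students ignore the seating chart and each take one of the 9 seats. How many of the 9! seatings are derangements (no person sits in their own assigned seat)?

!9 is the nearest integer to 9!/e.
9! = 362880, and 362880/e ≈ 133496.09, so !9 = 133496.

133496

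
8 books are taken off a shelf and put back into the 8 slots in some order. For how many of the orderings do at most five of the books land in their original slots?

40291

# with exactly i fixed is C(8,i)·!(8-i); sum over i=0..5:
  i=0: C(8,0)·!8 = 1·14833 = 14833
  i=1: C(8,1)·!7 = 8·1854 = 14832
  i=2: C(8,2)·!6 = 28·265 = 7420
  i=3: C(8,3)·!5 = 56·44 = 2464
  i=4: C(8,4)·!4 = 70·9 = 630
  i=5: C(8,5)·!3 = 56·2 = 112
Total = 40291.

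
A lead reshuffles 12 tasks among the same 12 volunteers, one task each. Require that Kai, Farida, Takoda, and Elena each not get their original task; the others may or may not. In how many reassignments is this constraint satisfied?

339696000

Let A_j be the event that the j-th constrained one is fixed. By inclusion-exclusion over the 4 events:
Σ_{j=0}^{4} (-1)^j C(4,j)(12-j)!
= C(4,0)·12! - C(4,1)·11! + C(4,2)·10! - C(4,3)·9! + C(4,4)·8!
= 479001600 - 159667200 + 21772800 - 1451520 + 40320
= 339696000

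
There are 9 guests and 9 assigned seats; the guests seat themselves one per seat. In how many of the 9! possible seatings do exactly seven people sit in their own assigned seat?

36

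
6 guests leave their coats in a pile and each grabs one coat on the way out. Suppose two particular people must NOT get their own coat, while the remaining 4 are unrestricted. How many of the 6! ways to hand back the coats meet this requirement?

504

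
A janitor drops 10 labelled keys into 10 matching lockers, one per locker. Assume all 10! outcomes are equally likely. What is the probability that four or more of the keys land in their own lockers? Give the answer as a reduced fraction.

34457/1814400

Favorable outcomes: Σ_{i≥4} C(10,i)·!(10-i) = 210·265 + 252·44 + 210·9 + 120·2 + 45·1 + 10·0 + 1·1 = 68914.
Total outcomes: 10! = 3628800.
Probability = 68914/3628800 = 34457/1814400.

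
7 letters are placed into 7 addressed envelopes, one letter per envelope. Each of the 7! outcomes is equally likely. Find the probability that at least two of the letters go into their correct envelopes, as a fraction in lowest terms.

Favorable outcomes: Σ_{i≥2} C(7,i)·!(7-i) = 21·44 + 35·9 + 35·2 + 21·1 + 7·0 + 1·1 = 1331.
Total outcomes: 7! = 5040.
Probability = 1331/5040 = 1331/5040.

1331/5040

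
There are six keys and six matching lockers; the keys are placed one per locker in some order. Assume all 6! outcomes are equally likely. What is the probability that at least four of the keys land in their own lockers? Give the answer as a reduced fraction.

Favorable outcomes: Σ_{i≥4} C(6,i)·!(6-i) = 15·1 + 6·0 + 1·1 = 16.
Total outcomes: 6! = 720.
Probability = 16/720 = 1/45.

1/45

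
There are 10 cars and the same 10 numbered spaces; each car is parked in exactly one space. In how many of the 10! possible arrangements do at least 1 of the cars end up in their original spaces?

2293839

Sum C(10,i)·!(10-i) for i = 1..10:
  i=1: C(10,1)·!9 = 10·133496 = 1334960
  i=2: C(10,2)·!8 = 45·14833 = 667485
  i=3: C(10,3)·!7 = 120·1854 = 222480
  i=4: C(10,4)·!6 = 210·265 = 55650
  i=5: C(10,5)·!5 = 252·44 = 11088
  i=6: C(10,6)·!4 = 210·9 = 1890
  i=7: C(10,7)·!3 = 120·2 = 240
  i=8: C(10,8)·!2 = 45·1 = 45
  i=9: C(10,9)·!1 = 10·0 = 0
  i=10: C(10,10)·!0 = 1·1 = 1
Total = 2293839.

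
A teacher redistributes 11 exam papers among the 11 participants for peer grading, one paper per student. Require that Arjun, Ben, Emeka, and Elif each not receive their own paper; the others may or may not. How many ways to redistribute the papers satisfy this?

27422640

Inclusion-exclusion on the 4 forbidden self-matches:
Σ_{j=0}^{4} (-1)^j C(4,j)(11-j)!
= C(4,0)·11! - C(4,1)·10! + C(4,2)·9! - C(4,3)·8! + C(4,4)·7!
= 39916800 - 14515200 + 2177280 - 161280 + 5040
= 27422640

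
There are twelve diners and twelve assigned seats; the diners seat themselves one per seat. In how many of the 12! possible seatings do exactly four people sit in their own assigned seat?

7342335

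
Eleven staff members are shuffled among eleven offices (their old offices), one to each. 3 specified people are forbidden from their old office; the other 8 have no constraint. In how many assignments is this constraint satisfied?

30078720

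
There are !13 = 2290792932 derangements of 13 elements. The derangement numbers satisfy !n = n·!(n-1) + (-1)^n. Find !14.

!14 = 14·2290792932 + 1 = 32071101049.

32071101049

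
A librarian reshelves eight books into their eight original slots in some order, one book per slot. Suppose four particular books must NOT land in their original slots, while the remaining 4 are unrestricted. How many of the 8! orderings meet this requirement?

Let A_j be the event that the j-th constrained one is fixed. By inclusion-exclusion over the 4 events:
Σ_{j=0}^{4} (-1)^j C(4,j)(8-j)!
= C(4,0)·8! - C(4,1)·7! + C(4,2)·6! - C(4,3)·5! + C(4,4)·4!
= 40320 - 20160 + 4320 - 480 + 24
= 24024

24024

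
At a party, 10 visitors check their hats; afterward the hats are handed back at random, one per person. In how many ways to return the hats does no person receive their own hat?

The number of derangements of 10 is !10 = Σ_{k=0}^{10} (-1)^k·10!/k!
= 10! - 10!/1! + 10!/2! - 10!/3! + 10!/4! - 10!/5! + 10!/6! - 10!/7! + 10!/8! - 10!/9! + 10!/10!
= 3628800 - 3628800 + 1814400 - 604800 + 151200 - 30240 + 5040 - 720 + 90 - 10 + 1
= 1334961

1334961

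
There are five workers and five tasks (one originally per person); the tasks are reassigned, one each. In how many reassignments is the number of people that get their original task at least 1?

76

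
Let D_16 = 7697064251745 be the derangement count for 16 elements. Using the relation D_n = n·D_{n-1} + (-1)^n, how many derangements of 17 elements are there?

130850092279664

D_17 = 17·7697064251745 - 1 = 130850092279664.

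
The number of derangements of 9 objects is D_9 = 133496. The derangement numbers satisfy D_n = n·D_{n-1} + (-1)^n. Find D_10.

1334961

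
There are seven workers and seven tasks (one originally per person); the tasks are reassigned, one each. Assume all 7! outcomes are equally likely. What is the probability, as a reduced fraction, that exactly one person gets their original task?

Favorable outcomes: C(7,1)·!6 = 7·265 = 1855.
Total outcomes: 7! = 5040.
Probability = 1855/5040 = 53/144.

53/144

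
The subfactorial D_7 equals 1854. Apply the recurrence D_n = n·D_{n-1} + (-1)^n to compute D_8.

14833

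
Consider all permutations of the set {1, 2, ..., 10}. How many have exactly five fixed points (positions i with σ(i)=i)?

11088

Pick the 5 fixed positions: C(10,5) = 252 ways.
The other 5 form a derangement: !5 = 44.
Total: 252 × 44 = 11088.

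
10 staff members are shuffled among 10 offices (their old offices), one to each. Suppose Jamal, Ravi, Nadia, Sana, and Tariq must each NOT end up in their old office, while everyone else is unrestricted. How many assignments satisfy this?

2170680

Let A_j be the event that the j-th constrained one is fixed. By inclusion-exclusion over the 5 events:
Σ_{j=0}^{5} (-1)^j C(5,j)(10-j)!
= C(5,0)·10! - C(5,1)·9! + C(5,2)·8! - C(5,3)·7! + C(5,4)·6! - C(5,5)·5!
= 3628800 - 1814400 + 403200 - 50400 + 3600 - 120
= 2170680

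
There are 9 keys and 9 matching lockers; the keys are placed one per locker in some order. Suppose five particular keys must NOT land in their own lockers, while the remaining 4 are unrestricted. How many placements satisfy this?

205056

Inclusion-exclusion on the 5 forbidden self-matches:
Σ_{j=0}^{5} (-1)^j C(5,j)(9-j)!
= C(5,0)·9! - C(5,1)·8! + C(5,2)·7! - C(5,3)·6! + C(5,4)·5! - C(5,5)·4!
= 362880 - 201600 + 50400 - 7200 + 600 - 24
= 205056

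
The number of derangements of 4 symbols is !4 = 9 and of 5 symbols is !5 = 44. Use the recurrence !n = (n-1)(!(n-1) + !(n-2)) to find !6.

265

!6 = (6-1)·(!5 + !4) = 5·(44 + 9) = 5·53 = 265.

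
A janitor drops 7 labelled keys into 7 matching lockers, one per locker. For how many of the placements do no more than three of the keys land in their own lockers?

4948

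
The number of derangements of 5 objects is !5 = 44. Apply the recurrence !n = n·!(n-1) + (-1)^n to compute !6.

265

!6 = 6·44 + 1 = 265.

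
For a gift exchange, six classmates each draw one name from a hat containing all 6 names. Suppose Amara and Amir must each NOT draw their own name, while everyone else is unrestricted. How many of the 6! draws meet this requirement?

Let A_j be the event that the j-th constrained one is fixed. By inclusion-exclusion over the 2 events:
Σ_{j=0}^{2} (-1)^j C(2,j)(6-j)!
= C(2,0)·6! - C(2,1)·5! + C(2,2)·4!
= 720 - 240 + 24
= 504

504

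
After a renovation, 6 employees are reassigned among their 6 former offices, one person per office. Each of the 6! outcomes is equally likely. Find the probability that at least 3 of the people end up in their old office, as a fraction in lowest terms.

7/90

Favorable outcomes: Σ_{i≥3} C(6,i)·!(6-i) = 20·2 + 15·1 + 6·0 + 1·1 = 56.
Total outcomes: 6! = 720.
Probability = 56/720 = 7/90.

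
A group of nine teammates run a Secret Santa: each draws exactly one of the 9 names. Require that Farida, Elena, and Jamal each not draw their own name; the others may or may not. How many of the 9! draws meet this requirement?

256320

Inclusion-exclusion on the 3 forbidden self-matches:
Σ_{j=0}^{3} (-1)^j C(3,j)(9-j)!
= C(3,0)·9! - C(3,1)·8! + C(3,2)·7! - C(3,3)·6!
= 362880 - 120960 + 15120 - 720
= 256320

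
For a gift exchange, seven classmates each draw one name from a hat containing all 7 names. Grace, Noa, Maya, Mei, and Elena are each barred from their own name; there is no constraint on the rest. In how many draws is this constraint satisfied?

Inclusion-exclusion on the 5 forbidden self-matches:
Σ_{j=0}^{5} (-1)^j C(5,j)(7-j)!
= C(5,0)·7! - C(5,1)·6! + C(5,2)·5! - C(5,3)·4! + C(5,4)·3! - C(5,5)·2!
= 5040 - 3600 + 1200 - 240 + 30 - 2
= 2428

2428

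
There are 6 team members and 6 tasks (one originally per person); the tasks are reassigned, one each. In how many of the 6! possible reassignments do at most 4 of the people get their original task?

719

Sum C(6,i)·!(6-i) for i = 0..4:
  i=0: C(6,0)·!6 = 1·265 = 265
  i=1: C(6,1)·!5 = 6·44 = 264
  i=2: C(6,2)·!4 = 15·9 = 135
  i=3: C(6,3)·!3 = 20·2 = 40
  i=4: C(6,4)·!2 = 15·1 = 15
Total = 719.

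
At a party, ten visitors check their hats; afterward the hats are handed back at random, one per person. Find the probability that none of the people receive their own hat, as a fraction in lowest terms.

Favorable outcomes: !10 = 1334961.
Total outcomes: 10! = 3628800.
Probability = 1334961/3628800 = 16481/44800.

16481/44800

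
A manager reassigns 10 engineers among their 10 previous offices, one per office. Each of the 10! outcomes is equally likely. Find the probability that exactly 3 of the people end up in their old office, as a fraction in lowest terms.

103/1680

Favorable outcomes: C(10,3)·!7 = 120·1854 = 222480.
Total outcomes: 10! = 3628800.
Probability = 222480/3628800 = 103/1680.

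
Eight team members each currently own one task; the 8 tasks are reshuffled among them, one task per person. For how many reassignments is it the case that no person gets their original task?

!8 is the nearest integer to 8!/e.
8! = 40320, and 40320/e ≈ 14832.90, so !8 = 14833.

14833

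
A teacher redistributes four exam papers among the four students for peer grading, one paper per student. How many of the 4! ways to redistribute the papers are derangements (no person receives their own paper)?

The number of derangements of 4 is !4 = Σ_{k=0}^{4} (-1)^k·4!/k!
= 4! - 4!/1! + 4!/2! - 4!/3! + 4!/4!
= 24 - 24 + 12 - 4 + 1
= 9

9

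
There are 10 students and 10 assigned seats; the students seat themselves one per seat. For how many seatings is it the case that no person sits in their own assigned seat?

!10 = 10! · Σ_{k=0}^{10} (-1)^k/k!
= 10! - 10!/1! + 10!/2! - 10!/3! + 10!/4! - 10!/5! + 10!/6! - 10!/7! + 10!/8! - 10!/9! + 10!/10!
= 3628800 - 3628800 + 1814400 - 604800 + 151200 - 30240 + 5040 - 720 + 90 - 10 + 1
= 1334961

1334961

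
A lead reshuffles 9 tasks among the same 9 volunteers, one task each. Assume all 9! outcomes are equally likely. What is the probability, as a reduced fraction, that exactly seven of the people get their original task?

Favorable outcomes: C(9,7)·!2 = 36·1 = 36.
Total outcomes: 9! = 362880.
Probability = 36/362880 = 1/10080.

1/10080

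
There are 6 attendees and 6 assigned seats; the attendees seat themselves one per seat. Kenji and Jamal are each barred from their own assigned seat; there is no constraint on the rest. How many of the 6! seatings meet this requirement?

Let A_j be the event that the j-th constrained one is fixed. By inclusion-exclusion over the 2 events:
Σ_{j=0}^{2} (-1)^j C(2,j)(6-j)!
= C(2,0)·6! - C(2,1)·5! + C(2,2)·4!
= 720 - 240 + 24
= 504

504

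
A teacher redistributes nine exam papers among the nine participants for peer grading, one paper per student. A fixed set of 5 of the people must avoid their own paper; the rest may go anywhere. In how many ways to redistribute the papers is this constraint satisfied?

Inclusion-exclusion on the 5 forbidden self-matches:
Σ_{j=0}^{5} (-1)^j C(5,j)(9-j)!
= C(5,0)·9! - C(5,1)·8! + C(5,2)·7! - C(5,3)·6! + C(5,4)·5! - C(5,5)·4!
= 362880 - 201600 + 50400 - 7200 + 600 - 24
= 205056

205056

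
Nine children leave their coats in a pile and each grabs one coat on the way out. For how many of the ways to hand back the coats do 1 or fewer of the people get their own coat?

266993

Sum C(9,i)·!(9-i) for i = 0..1:
  i=0: C(9,0)·!9 = 1·133496 = 133496
  i=1: C(9,1)·!8 = 9·14833 = 133497
Total = 266993.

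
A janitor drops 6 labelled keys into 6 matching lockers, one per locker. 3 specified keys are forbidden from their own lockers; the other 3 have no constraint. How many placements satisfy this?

Let A_j be the event that the j-th constrained one is fixed. By inclusion-exclusion over the 3 events:
Σ_{j=0}^{3} (-1)^j C(3,j)(6-j)!
= C(3,0)·6! - C(3,1)·5! + C(3,2)·4! - C(3,3)·3!
= 720 - 360 + 72 - 6
= 426

426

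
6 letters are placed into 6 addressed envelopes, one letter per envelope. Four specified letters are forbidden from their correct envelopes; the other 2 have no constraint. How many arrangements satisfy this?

362

Inclusion-exclusion on the 4 forbidden self-matches:
Σ_{j=0}^{4} (-1)^j C(4,j)(6-j)!
= C(4,0)·6! - C(4,1)·5! + C(4,2)·4! - C(4,3)·3! + C(4,4)·2!
= 720 - 480 + 144 - 24 + 2
= 362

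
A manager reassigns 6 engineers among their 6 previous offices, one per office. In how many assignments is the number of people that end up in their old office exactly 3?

Pick the 3 fixed positions: C(6,3) = 20 ways.
The remaining 3 must be deranged: !3 = 2.
Total: 20 × 2 = 40.

40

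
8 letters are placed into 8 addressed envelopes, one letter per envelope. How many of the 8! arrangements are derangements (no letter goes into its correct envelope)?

14833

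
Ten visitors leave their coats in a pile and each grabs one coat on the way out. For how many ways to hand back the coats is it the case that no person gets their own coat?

1334961

!10 is the nearest integer to 10!/e.
10! = 3628800, and 3628800/e ≈ 1334960.92, so !10 = 1334961.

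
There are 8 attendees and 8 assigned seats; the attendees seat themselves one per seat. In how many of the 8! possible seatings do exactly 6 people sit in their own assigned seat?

28

Choose which 6 of the 8 are fixed: C(8,6) = 28.
The other 2 form a derangement: !2 = 1.
Total: 28 × 1 = 28.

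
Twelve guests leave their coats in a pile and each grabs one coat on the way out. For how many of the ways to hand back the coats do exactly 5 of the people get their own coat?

Pick the 5 fixed positions: C(12,5) = 792 ways.
The remaining 7 must be deranged: !7 = 1854.
Total: 792 × 1854 = 1468368.

1468368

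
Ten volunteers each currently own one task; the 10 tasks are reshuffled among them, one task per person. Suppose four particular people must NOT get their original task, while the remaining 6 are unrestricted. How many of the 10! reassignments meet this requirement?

Let A_j be the event that the j-th constrained one is fixed. By inclusion-exclusion over the 4 events:
Σ_{j=0}^{4} (-1)^j C(4,j)(10-j)!
= C(4,0)·10! - C(4,1)·9! + C(4,2)·8! - C(4,3)·7! + C(4,4)·6!
= 3628800 - 1451520 + 241920 - 20160 + 720
= 2399760

2399760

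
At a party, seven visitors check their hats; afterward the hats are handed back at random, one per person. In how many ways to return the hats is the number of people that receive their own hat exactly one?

1855

Choose which one of the 7 is fixed: C(7,1) = 7.
The remaining 6 must be deranged: !6 = 265.
Total: 7 × 265 = 1855.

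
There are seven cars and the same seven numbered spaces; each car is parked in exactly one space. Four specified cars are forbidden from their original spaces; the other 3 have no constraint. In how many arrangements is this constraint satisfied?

2790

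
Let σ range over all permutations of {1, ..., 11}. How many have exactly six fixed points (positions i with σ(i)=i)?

20328

Choose which 6 of the 11 are fixed: C(11,6) = 462.
The remaining 5 must be deranged: !5 = 44.
Total: 462 × 44 = 20328.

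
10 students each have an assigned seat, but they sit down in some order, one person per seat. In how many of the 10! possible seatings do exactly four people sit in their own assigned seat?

Choose which 4 of the 10 are fixed: C(10,4) = 210.
The remaining 6 must be deranged: !6 = 265.
Total: 210 × 265 = 55650.

55650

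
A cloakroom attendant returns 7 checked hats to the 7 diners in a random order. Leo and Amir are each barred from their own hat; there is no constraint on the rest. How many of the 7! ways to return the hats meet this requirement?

Let A_j be the event that the j-th constrained one is fixed. By inclusion-exclusion over the 2 events:
Σ_{j=0}^{2} (-1)^j C(2,j)(7-j)!
= C(2,0)·7! - C(2,1)·6! + C(2,2)·5!
= 5040 - 1440 + 120
= 3720

3720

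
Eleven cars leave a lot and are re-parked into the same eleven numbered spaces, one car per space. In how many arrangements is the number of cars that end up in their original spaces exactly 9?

55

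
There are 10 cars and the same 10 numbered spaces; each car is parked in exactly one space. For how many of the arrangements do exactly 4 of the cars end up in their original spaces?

55650

Pick the 4 fixed positions: C(10,4) = 210 ways.
The other 6 form a derangement: !6 = 265.
Total: 210 × 265 = 55650.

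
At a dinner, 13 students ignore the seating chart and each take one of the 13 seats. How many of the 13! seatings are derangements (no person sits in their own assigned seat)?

2290792932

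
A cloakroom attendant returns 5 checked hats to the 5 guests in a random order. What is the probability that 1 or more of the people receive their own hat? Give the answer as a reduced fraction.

19/30

Favorable outcomes: Σ_{i≥1} C(5,i)·!(5-i) = 5·9 + 10·2 + 10·1 + 5·0 + 1·1 = 76.
Total outcomes: 5! = 120.
Probability = 76/120 = 19/30.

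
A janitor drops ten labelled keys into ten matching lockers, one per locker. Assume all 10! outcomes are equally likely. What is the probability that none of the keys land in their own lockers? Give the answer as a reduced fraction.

16481/44800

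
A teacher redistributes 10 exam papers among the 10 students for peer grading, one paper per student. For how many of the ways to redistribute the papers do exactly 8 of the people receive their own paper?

Pick the 8 fixed positions: C(10,8) = 45 ways.
The remaining 2 must be deranged: !2 = 1.
Total: 45 × 1 = 45.

45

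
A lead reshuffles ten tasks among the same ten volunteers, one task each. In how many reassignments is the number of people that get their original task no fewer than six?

2176

Sum C(10,i)·!(10-i) for i = 6..10:
  i=6: C(10,6)·!4 = 210·9 = 1890
  i=7: C(10,7)·!3 = 120·2 = 240
  i=8: C(10,8)·!2 = 45·1 = 45
  i=9: C(10,9)·!1 = 10·0 = 0
  i=10: C(10,10)·!0 = 1·1 = 1
Total = 2176.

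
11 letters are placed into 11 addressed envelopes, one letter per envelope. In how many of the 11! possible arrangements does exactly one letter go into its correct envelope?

Pick the single fixed position: C(11,1) = 11 ways.
The remaining 10 must be deranged: !10 = 1334961.
Total: 11 × 1334961 = 14684571.

14684571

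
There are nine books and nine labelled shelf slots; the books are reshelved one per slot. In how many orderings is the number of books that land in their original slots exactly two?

66744

Pick the 2 fixed positions: C(9,2) = 36 ways.
The remaining 7 must be deranged: !7 = 1854.
Total: 36 × 1854 = 66744.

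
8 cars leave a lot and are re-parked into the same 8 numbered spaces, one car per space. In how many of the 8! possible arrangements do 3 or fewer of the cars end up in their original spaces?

Sum C(8,i)·!(8-i) for i = 0..3:
  i=0: C(8,0)·!8 = 1·14833 = 14833
  i=1: C(8,1)·!7 = 8·1854 = 14832
  i=2: C(8,2)·!6 = 28·265 = 7420
  i=3: C(8,3)·!5 = 56·44 = 2464
Total = 39549.

39549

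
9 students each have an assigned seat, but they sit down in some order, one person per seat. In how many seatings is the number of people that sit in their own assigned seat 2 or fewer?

# with exactly i fixed is C(9,i)·!(9-i); sum over i=0..2:
  i=0: C(9,0)·!9 = 1·133496 = 133496
  i=1: C(9,1)·!8 = 9·14833 = 133497
  i=2: C(9,2)·!7 = 36·1854 = 66744
Total = 333737.

333737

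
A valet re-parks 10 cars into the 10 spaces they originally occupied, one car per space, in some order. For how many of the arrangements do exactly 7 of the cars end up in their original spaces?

Choose which 7 of the 10 are fixed: C(10,7) = 120.
The other 3 form a derangement: !3 = 2.
Total: 120 × 2 = 240.

240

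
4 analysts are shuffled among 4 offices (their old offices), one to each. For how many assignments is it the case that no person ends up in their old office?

9

The subfactorial !4 = [4!/e] (nearest integer).
4! = 24, and 24/e ≈ 8.83, so !4 = 9.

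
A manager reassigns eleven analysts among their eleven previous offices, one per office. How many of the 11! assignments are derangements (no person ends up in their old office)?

14684570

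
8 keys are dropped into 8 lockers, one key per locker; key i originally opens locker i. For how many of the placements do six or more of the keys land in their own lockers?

29

Sum C(8,i)·!(8-i) for i = 6..8:
  i=6: C(8,6)·!2 = 28·1 = 28
  i=7: C(8,7)·!1 = 8·0 = 0
  i=8: C(8,8)·!0 = 1·1 = 1
Total = 29.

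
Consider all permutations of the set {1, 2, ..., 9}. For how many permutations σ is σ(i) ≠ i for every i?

!9 = 9! · Σ_{k=0}^{9} (-1)^k/k!
= 9! - 9!/1! + 9!/2! - 9!/3! + 9!/4! - 9!/5! + 9!/6! - 9!/7! + 9!/8! - 9!/9!
= 362880 - 362880 + 181440 - 60480 + 15120 - 3024 + 504 - 72 + 9 - 1
= 133496

133496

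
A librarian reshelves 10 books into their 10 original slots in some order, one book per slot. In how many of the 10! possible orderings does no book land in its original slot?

1334961

The number of derangements of 10 is !10 = Σ_{k=0}^{10} (-1)^k·10!/k!
= 10! - 10!/1! + 10!/2! - 10!/3! + 10!/4! - 10!/5! + 10!/6! - 10!/7! + 10!/8! - 10!/9! + 10!/10!
= 3628800 - 3628800 + 1814400 - 604800 + 151200 - 30240 + 5040 - 720 + 90 - 10 + 1
= 1334961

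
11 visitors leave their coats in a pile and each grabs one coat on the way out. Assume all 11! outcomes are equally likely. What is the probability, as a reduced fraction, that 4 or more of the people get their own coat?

378967/19958400

Favorable outcomes: Σ_{i≥4} C(11,i)·!(11-i) = 330·1854 + 462·265 + 462·44 + 330·9 + 165·2 + 55·1 + 11·0 + 1·1 = 757934.
Total outcomes: 11! = 39916800.
Probability = 757934/39916800 = 378967/19958400.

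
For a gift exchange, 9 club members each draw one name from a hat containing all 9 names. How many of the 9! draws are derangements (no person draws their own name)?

!9 = 9! · Σ_{k=0}^{9} (-1)^k/k!
= 9! - 9!/1! + 9!/2! - 9!/3! + 9!/4! - 9!/5! + 9!/6! - 9!/7! + 9!/8! - 9!/9!
= 362880 - 362880 + 181440 - 60480 + 15120 - 3024 + 504 - 72 + 9 - 1
= 133496

133496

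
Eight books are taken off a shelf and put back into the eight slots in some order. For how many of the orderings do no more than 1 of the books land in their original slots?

Sum C(8,i)·!(8-i) for i = 0..1:
  i=0: C(8,0)·!8 = 1·14833 = 14833
  i=1: C(8,1)·!7 = 8·1854 = 14832
Total = 29665.

29665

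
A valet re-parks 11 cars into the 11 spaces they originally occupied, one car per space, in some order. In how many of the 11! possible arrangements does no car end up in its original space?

14684570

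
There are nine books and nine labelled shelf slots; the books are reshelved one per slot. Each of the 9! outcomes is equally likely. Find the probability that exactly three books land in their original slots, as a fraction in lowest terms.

Favorable outcomes: C(9,3)·!6 = 84·265 = 22260.
Total outcomes: 9! = 362880.
Probability = 22260/362880 = 53/864.

53/864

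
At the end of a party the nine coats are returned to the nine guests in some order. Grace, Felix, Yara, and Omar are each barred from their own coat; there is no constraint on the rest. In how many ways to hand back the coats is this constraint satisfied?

229080

Let A_j be the event that the j-th constrained one is fixed. By inclusion-exclusion over the 4 events:
Σ_{j=0}^{4} (-1)^j C(4,j)(9-j)!
= C(4,0)·9! - C(4,1)·8! + C(4,2)·7! - C(4,3)·6! + C(4,4)·5!
= 362880 - 161280 + 30240 - 2880 + 120
= 229080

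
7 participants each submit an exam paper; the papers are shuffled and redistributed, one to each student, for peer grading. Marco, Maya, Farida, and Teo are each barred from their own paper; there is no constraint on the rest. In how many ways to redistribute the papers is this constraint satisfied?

2790

Inclusion-exclusion on the 4 forbidden self-matches:
Σ_{j=0}^{4} (-1)^j C(4,j)(7-j)!
= C(4,0)·7! - C(4,1)·6! + C(4,2)·5! - C(4,3)·4! + C(4,4)·3!
= 5040 - 2880 + 720 - 96 + 6
= 2790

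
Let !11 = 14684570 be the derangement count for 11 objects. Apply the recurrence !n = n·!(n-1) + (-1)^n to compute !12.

176214841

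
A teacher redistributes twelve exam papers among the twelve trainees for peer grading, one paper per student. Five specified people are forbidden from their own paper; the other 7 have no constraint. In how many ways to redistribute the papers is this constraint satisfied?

312273360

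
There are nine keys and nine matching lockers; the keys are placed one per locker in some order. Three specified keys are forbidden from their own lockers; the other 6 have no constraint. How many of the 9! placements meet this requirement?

256320

Let A_j be the event that the j-th constrained one is fixed. By inclusion-exclusion over the 3 events:
Σ_{j=0}^{3} (-1)^j C(3,j)(9-j)!
= C(3,0)·9! - C(3,1)·8! + C(3,2)·7! - C(3,3)·6!
= 362880 - 120960 + 15120 - 720
= 256320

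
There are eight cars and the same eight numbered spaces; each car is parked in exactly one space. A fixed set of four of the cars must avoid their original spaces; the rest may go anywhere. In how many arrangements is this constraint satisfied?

24024

Let A_j be the event that the j-th constrained one is fixed. By inclusion-exclusion over the 4 events:
Σ_{j=0}^{4} (-1)^j C(4,j)(8-j)!
= C(4,0)·8! - C(4,1)·7! + C(4,2)·6! - C(4,3)·5! + C(4,4)·4!
= 40320 - 20160 + 4320 - 480 + 24
= 24024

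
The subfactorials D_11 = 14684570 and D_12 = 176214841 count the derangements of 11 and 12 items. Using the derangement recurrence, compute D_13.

2290792932

D_13 = (13-1)·(D_12 + D_11) = 12·(176214841 + 14684570) = 12·190899411 = 2290792932.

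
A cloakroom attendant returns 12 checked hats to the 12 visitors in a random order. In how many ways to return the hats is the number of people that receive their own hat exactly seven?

34848

Pick the 7 fixed positions: C(12,7) = 792 ways.
The other 5 form a derangement: !5 = 44.
Total: 792 × 44 = 34848.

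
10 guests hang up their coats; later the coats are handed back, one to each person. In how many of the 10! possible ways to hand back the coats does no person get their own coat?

1334961

The subfactorial !10 = [10!/e] (nearest integer).
10! = 3628800, and 3628800/e ≈ 1334960.92, so !10 = 1334961.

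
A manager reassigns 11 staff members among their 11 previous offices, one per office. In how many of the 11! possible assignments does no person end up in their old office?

!11 is the nearest integer to 11!/e.
11! = 39916800, and 39916800/e ≈ 14684570.08, so !11 = 14684570.

14684570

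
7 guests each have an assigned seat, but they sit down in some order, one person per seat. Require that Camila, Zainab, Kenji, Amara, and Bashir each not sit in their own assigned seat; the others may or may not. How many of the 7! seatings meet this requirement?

2428

Inclusion-exclusion on the 5 forbidden self-matches:
Σ_{j=0}^{5} (-1)^j C(5,j)(7-j)!
= C(5,0)·7! - C(5,1)·6! + C(5,2)·5! - C(5,3)·4! + C(5,4)·3! - C(5,5)·2!
= 5040 - 3600 + 1200 - 240 + 30 - 2
= 2428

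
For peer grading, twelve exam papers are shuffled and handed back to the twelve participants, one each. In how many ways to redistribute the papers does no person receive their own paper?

!12 = 12! · Σ_{k=0}^{12} (-1)^k/k!
= 12! - 12!/1! + 12!/2! - 12!/3! + 12!/4! - 12!/5! + 12!/6! - 12!/7! + 12!/8! - 12!/9! + 12!/10! - 12!/11! + 12!/12!
= 479001600 - 479001600 + 239500800 - 79833600 + 19958400 - 3991680 + 665280 - 95040 + 11880 - 1320 + 132 - 12 + 1
= 176214841

176214841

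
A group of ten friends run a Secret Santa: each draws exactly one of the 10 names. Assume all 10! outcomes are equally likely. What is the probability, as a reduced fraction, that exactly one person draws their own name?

16687/45360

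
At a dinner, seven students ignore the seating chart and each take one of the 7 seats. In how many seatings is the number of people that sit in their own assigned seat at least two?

1331

Sum C(7,i)·!(7-i) for i = 2..7:
  i=2: C(7,2)·!5 = 21·44 = 924
  i=3: C(7,3)·!4 = 35·9 = 315
  i=4: C(7,4)·!3 = 35·2 = 70
  i=5: C(7,5)·!2 = 21·1 = 21
  i=6: C(7,6)·!1 = 7·0 = 0
  i=7: C(7,7)·!0 = 1·1 = 1
Total = 1331.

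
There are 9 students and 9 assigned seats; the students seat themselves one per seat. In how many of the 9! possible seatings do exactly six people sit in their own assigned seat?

168

Pick the 6 fixed positions: C(9,6) = 84 ways.
The other 3 form a derangement: !3 = 2.
Total: 84 × 2 = 168.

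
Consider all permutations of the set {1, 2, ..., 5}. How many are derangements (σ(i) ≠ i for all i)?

44

The subfactorial !5 = [5!/e] (nearest integer).
5! = 120, and 120/e ≈ 44.15, so !5 = 44.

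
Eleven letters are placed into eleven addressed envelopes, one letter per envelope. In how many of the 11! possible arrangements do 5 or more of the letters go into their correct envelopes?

146114

# with exactly i fixed is C(11,i)·!(11-i); sum over i=5..11:
  i=5: C(11,5)·!6 = 462·265 = 122430
  i=6: C(11,6)·!5 = 462·44 = 20328
  i=7: C(11,7)·!4 = 330·9 = 2970
  i=8: C(11,8)·!3 = 165·2 = 330
  i=9: C(11,9)·!2 = 55·1 = 55
  i=10: C(11,10)·!1 = 11·0 = 0
  i=11: C(11,11)·!0 = 1·1 = 1
Total = 146114.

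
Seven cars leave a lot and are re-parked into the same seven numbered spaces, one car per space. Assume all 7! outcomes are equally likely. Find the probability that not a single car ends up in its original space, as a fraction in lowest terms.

103/280

Favorable outcomes: !7 = 1854.
Total outcomes: 7! = 5040.
Probability = 1854/5040 = 103/280.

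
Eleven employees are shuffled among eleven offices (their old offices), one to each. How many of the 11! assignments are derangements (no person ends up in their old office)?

14684570

Recurrence: !11 = 11·!10 + (-1)^11.
!11 = 11·1334961 - 1 = 14684570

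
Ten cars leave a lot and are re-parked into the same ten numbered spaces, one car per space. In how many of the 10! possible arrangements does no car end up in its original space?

1334961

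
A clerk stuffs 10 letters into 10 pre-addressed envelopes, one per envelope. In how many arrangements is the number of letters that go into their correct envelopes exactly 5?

Choose which 5 of the 10 are fixed: C(10,5) = 252.
The remaining 5 must be deranged: !5 = 44.
Total: 252 × 44 = 11088.

11088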